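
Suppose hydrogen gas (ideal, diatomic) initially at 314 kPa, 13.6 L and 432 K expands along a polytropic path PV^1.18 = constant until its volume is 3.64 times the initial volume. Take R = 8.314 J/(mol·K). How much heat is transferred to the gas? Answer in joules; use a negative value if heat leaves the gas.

2710 J

n = P₁V₁/(RT₁) = 314×13.6/(8.314×432) = 1.19 mol.
Polytropic n=1.18: T₂ = T₁(V₁/V₂)^(n−1) = 432×(0.275)^0.18 = 342 K; P₂ = P₁(V₁/V₂)^n = 68.4 kPa.
W = (P₁V₁−P₂V₂)/(n−1) = (314×13.6−68.4×49.5)/0.18 = 4920 J.
ΔU = nCvΔT = 1.19×20.8×(342−432) = -2220 J.
Q = ΔU + W = 2710 J.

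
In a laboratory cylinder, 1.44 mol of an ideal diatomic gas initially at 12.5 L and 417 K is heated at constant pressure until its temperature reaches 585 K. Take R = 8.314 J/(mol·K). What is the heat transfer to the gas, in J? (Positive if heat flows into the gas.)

P₁ = nRT₁/V₁ = 1.44×8.314×417/12.5 = 399 kPa.
Isobaric: P stays 399 kPa; V/T = const ⇒ T₂ = 585 K, V₂ = 17.5 L.
W = PΔV = 399×(17.5−12.5) kPa·L = 2010 J.
ΔU = nCvΔT = 1.44×20.8×(585−417) = 5030 J.
Q = ΔU + W = nCpΔT = 7040 J.

7040 J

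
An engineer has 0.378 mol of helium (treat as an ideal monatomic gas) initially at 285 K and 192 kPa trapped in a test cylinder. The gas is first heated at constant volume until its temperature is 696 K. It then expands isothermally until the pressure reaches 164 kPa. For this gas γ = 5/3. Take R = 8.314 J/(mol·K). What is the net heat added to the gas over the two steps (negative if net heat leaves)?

4240 J

V₁ = nRT₁/P₁ = 0.378×8.314×285/192 = 4.66 L.
Step 1 — Isochoric: V stays 4.66 L; P/T = const ⇒ T₂ = 696 K, P₂ = 469 kPa.
W = 0 (no volume change).
ΔU = nCvΔT = 0.378×12.5×(696−285) = 1940 J.
Q = ΔU = 1940 J.
State after step 1: P = 469 kPa, V = 4.66 L, T = 696 K.
Step 2 — Isothermal: T stays 696 K; PV = const ⇒ V₂ = 13.3 L, P₂ = 164 kPa.
ΔU = 0 (ideal gas, T constant).
W = nRT ln(V₂/V₁) = 0.378×8.314×696×ln(2.86) = 2300 J.
Q = ΔU + W = 2300 J.
Net over both steps: W = 2300 J, Q = 4240 J, ΔU = 1940 J.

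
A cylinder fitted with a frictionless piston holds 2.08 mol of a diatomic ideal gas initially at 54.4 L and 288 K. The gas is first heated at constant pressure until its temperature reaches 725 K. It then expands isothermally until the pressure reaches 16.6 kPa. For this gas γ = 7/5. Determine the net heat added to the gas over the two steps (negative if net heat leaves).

P₁ = nRT₁/V₁ = 2.08×8.314×288/54.4 = 91.6 kPa.
Step 1 — Isobaric: P stays 91.6 kPa; V/T = const ⇒ T₂ = 725 K, V₂ = 137 L.
W = PΔV = 91.6×(137−54.4) kPa·L = 7560 J.
ΔU = nCvΔT = 2.08×20.8×(725−288) = 18900 J.
Q = ΔU + W = nCpΔT = 26400 J.
State after step 1: P = 91.6 kPa, V = 137 L, T = 725 K.
Step 2 — Isothermal: T stays 725 K; PV = const ⇒ V₂ = 755 L, P₂ = 16.6 kPa.
ΔU = 0 (ideal gas, T constant).
W = nRT ln(V₂/V₁) = 2.08×8.314×725×ln(5.52) = 21400 J.
Q = ΔU + W = 21400 J.
Net over both steps: W = 29000 J, Q = 47900 J, ΔU = 18900 J.

47900 J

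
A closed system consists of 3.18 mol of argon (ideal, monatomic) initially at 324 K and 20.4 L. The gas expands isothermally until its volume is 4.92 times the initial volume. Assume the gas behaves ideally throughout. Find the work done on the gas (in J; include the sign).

P₁ = nRT₁/V₁ = 3.18×8.314×324/20.4 = 420 kPa.
Isothermal: T stays 324 K; PV = const ⇒ V₂ = 100 L, P₂ = 85.3 kPa.
W = nRT ln(V₂/V₁) = 3.18×8.314×324×ln(4.92) = 13600 J.
Work done on the gas = −W_by = -13600 J.

-13600 J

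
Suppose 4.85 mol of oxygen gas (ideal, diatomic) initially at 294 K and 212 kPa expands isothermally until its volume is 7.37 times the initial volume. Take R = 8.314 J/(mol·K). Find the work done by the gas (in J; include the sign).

23700 J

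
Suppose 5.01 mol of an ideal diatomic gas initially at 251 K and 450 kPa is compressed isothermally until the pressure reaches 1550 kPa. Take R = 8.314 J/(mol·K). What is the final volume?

6.75 L

V₁ = nRT₁/P₁ = 5.01×8.314×251/450 = 23.2 L.
Isothermal: T stays 251 K; PV = const ⇒ V₂ = 6.75 L, P₂ = 1550 kPa.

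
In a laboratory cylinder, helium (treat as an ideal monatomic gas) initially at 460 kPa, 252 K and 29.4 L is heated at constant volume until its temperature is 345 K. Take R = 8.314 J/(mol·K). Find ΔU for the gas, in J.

7490 J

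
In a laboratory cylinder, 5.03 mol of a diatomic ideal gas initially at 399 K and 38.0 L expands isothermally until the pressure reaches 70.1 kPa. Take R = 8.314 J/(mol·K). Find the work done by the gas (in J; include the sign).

30600 J

P₁ = nRT₁/V₁ = 5.03×8.314×399/38.0 = 439 kPa.
Isothermal: T stays 399 K; PV = const ⇒ V₂ = 238 L, P₂ = 70.1 kPa.
W = nRT ln(V₂/V₁) = 5.03×8.314×399×ln(6.26) = 30600 J.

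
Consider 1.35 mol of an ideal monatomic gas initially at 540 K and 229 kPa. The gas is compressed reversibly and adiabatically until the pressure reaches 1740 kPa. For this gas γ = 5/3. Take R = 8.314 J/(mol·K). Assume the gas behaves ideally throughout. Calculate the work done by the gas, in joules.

V₁ = nRT₁/P₁ = 1.35×8.314×540/229 = 26.5 L.
Adiabatic: T₂/T₁ = (P₂/P₁)^((γ−1)/γ) ⇒ T₂ = 540×(7.60)^0.400 = 1220 K; V₂ = 7.84 L.
ΔU = nCvΔT = 1.35×12.5×(1220−540) = 11400 J.
Q = 0 for an adiabatic process, so W = −ΔU = -11400 J.

-11400 J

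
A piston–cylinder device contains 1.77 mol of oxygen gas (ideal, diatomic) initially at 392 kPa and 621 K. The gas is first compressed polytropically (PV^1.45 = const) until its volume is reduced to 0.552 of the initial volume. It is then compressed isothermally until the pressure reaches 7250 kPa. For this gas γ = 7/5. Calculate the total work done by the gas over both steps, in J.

-30800 J

V₁ = nRT₁/P₁ = 1.77×8.314×621/392 = 23.3 L.
Step 1 — Polytropic n=1.45: T₂ = T₁(V₁/V₂)^(n−1) = 621×(1.81)^0.45 = 811 K; P₂ = P₁(V₁/V₂)^n = 928 kPa.
W = (P₁V₁−P₂V₂)/(n−1) = (392×23.3−928×12.9)/0.45 = -6230 J.
ΔU = nCvΔT = 1.77×20.8×(811−621) = 7000 J.
Q = ΔU + W = 778 J.
State after step 1: P = 928 kPa, V = 12.9 L, T = 811 K.
Step 2 — Isothermal: T stays 811 K; PV = const ⇒ V₂ = 1.65 L, P₂ = 7250 kPa.
ΔU = 0 (ideal gas, T constant).
W = nRT ln(V₂/V₁) = 1.77×8.314×811×ln(0.128) = -24500 J.
Q = ΔU + W = -24500 J.
Net over both steps: W = -30800 J, Q = -23800 J, ΔU = 7000 J.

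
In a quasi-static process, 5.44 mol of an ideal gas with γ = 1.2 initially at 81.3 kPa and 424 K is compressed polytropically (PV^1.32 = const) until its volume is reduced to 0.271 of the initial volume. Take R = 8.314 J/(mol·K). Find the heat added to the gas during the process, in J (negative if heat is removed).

V₁ = nRT₁/P₁ = 5.44×8.314×424/81.3 = 236 L.
Polytropic n=1.32: T₂ = T₁(V₁/V₂)^(n−1) = 424×(3.69)^0.32 = 644 K; P₂ = P₁(V₁/V₂)^n = 456 kPa.
W = (P₁V₁−P₂V₂)/(n−1) = (81.3×236−456×63.9)/0.32 = -31100 J.
ΔU = nCvΔT = 5.44×41.6×(644−424) = 49700 J.
Q = ΔU + W = 18600 J.

18600 J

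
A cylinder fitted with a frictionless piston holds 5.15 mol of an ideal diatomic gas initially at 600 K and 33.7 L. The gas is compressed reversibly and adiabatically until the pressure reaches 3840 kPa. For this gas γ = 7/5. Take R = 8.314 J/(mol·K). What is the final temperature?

P₁ = nRT₁/V₁ = 5.15×8.314×600/33.7 = 762 kPa.
Adiabatic: T₂/T₁ = (P₂/P₁)^((γ−1)/γ) ⇒ T₂ = 600×(5.04)^0.286 = 952 K; V₂ = 10.6 L.

952 K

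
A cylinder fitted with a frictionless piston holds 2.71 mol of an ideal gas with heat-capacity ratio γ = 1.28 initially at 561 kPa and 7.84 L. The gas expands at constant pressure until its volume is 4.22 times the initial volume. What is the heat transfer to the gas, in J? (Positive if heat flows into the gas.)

64700 J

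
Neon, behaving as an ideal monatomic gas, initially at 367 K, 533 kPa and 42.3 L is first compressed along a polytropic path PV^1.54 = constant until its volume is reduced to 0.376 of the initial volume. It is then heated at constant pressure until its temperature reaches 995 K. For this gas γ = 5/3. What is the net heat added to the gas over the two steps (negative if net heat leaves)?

51700 J

n = P₁V₁/(RT₁) = 533×42.3/(8.314×367) = 7.39 mol.
Step 1 — Polytropic n=1.54: T₂ = T₁(V₁/V₂)^(n−1) = 367×(2.66)^0.54 = 622 K; P₂ = P₁(V₁/V₂)^n = 2400 kPa.
W = (P₁V₁−P₂V₂)/(n−1) = (533×42.3−2400×15.9)/0.54 = -29100 J.
ΔU = nCvΔT = 7.39×12.5×(622−367) = 23500 J.
Q = ΔU + W = -5520 J.
State after step 1: P = 2400 kPa, V = 15.9 L, T = 622 K.
Step 2 — Isobaric: P stays 2400 kPa; V/T = const ⇒ T₂ = 995 K, V₂ = 25.4 L.
W = PΔV = 2400×(25.4−15.9) kPa·L = 22900 J.
ΔU = nCvΔT = 7.39×12.5×(995−622) = 34300 J.
Q = ΔU + W = nCpΔT = 57200 J.
Net over both steps: W = -6160 J, Q = 51700 J, ΔU = 57900 J.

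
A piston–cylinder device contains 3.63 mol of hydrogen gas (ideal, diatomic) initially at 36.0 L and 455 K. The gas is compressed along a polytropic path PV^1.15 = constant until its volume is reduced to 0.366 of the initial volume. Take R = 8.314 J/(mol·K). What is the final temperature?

529 K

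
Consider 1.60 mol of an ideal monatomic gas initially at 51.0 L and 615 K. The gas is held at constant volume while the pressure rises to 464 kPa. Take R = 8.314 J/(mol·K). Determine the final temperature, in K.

1780 K

P₁ = nRT₁/V₁ = 1.60×8.314×615/51.0 = 160 kPa.
Isochoric: V stays 51.0 L; P/T = const ⇒ T₂ = 1780 K, P₂ = 464 kPa.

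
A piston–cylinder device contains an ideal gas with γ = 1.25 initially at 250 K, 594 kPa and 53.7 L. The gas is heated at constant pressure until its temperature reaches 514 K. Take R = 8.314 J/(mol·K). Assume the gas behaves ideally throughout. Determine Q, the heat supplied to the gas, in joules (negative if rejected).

168000 J

n = P₁V₁/(RT₁) = 594×53.7/(8.314×250) = 15.3 mol.
Isobaric: P stays 594 kPa; V/T = const ⇒ T₂ = 514 K, V₂ = 110 L.
W = PΔV = 594×(110−53.7) kPa·L = 33700 J.
ΔU = nCvΔT = 15.3×33.3×(514−250) = 135000 J.
Q = ΔU + W = nCpΔT = 168000 J.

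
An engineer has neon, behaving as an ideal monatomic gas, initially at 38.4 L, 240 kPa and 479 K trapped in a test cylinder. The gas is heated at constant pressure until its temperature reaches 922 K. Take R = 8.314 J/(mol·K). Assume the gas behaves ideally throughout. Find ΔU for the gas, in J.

12800 J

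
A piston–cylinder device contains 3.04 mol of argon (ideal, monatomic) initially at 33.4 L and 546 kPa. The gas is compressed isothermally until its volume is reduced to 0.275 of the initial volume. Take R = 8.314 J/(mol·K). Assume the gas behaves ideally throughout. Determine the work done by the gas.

T₁ = P₁V₁/(nR) = 546×33.4/(3.04×8.314) = 722 K.
Isothermal: T stays 722 K; PV = const ⇒ V₂ = 9.19 L, P₂ = 1990 kPa.
W = nRT ln(V₂/V₁) = 3.04×8.314×722×ln(0.275) = -23500 J.

-23500 J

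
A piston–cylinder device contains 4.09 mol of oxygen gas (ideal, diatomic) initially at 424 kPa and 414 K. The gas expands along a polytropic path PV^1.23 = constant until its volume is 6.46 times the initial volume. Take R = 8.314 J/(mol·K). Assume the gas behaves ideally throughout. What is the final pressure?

42.7 kPa

V₁ = nRT₁/P₁ = 4.09×8.314×414/424 = 33.2 L.
Polytropic n=1.23: T₂ = T₁(V₁/V₂)^(n−1) = 414×(0.155)^0.23 = 270 K; P₂ = P₁(V₁/V₂)^n = 42.7 kPa.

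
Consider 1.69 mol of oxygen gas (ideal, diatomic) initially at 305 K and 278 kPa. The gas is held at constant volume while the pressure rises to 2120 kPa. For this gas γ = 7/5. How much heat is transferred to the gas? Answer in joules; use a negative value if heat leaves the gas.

71000 J

V₁ = nRT₁/P₁ = 1.69×8.314×305/278 = 15.4 L.
Isochoric: V stays 15.4 L; P/T = const ⇒ T₂ = 2330 K, P₂ = 2120 kPa.
W = 0 (no volume change).
ΔU = nCvΔT = 1.69×20.8×(2330−305) = 71000 J.
Q = ΔU = 71000 J.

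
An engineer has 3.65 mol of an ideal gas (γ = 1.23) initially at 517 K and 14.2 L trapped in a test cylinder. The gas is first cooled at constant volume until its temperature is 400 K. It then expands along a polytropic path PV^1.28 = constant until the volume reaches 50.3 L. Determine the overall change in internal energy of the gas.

P₁ = nRT₁/V₁ = 3.65×8.314×517/14.2 = 1100 kPa.
Step 1 — Isochoric: V stays 14.2 L; P/T = const ⇒ T₂ = 400 K, P₂ = 855 kPa.
W = 0 (no volume change).
ΔU = nCvΔT = 3.65×36.1×(400−517) = -15400 J.
Q = ΔU = -15400 J.
State after step 1: P = 855 kPa, V = 14.2 L, T = 400 K.
Step 2 — Polytropic n=1.28: T₂ = T₁(V₁/V₂)^(n−1) = 400×(0.282)^0.28 = 281 K; P₂ = P₁(V₁/V₂)^n = 169 kPa.
W = (P₁V₁−P₂V₂)/(n−1) = (855×14.2−169×50.3)/0.28 = 12900 J.
ΔU = nCvΔT = 3.65×36.1×(281−400) = -15700 J.
Q = ΔU + W = -2810 J.
Net over both steps: W = 12900 J, Q = -18200 J, ΔU = -31200 J.

-31200 J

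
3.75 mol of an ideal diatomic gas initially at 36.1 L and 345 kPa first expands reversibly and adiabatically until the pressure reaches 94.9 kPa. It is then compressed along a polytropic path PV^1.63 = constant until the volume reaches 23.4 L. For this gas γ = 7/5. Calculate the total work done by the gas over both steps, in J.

-8840 J

T₁ = P₁V₁/(nR) = 345×36.1/(3.75×8.314) = 399 K.
Step 1 — Adiabatic: T₂/T₁ = (P₂/P₁)^((γ−1)/γ) ⇒ T₂ = 399×(0.275)^0.286 = 276 K; V₂ = 90.8 L.
ΔU = nCvΔT = 3.75×20.8×(276−399) = -9600 J.
Q = 0 for an adiabatic process, so W = −ΔU = 9600 J.
State after step 1: P = 94.9 kPa, V = 90.8 L, T = 276 K.
Step 2 — Polytropic n=1.63: T₂ = T₁(V₁/V₂)^(n−1) = 276×(3.88)^0.63 = 649 K; P₂ = P₁(V₁/V₂)^n = 865 kPa.
W = (P₁V₁−P₂V₂)/(n−1) = (94.9×90.8−865×23.4)/0.63 = -18400 J.
ΔU = nCvΔT = 3.75×20.8×(649−276) = 29000 J.
Q = ΔU + W = 10600 J.
Net over both steps: W = -8840 J, Q = 10600 J, ΔU = 19400 J.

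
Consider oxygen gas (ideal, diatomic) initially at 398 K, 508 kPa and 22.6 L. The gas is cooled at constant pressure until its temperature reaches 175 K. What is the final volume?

9.94 L

Isobaric: P stays 508 kPa; V/T = const ⇒ T₂ = 175 K, V₂ = 9.94 L.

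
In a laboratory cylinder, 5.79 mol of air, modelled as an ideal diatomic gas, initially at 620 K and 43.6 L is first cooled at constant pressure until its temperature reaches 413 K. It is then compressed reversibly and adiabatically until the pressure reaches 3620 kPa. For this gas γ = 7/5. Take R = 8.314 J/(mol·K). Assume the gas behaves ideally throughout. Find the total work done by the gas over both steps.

-40300 J

P₁ = nRT₁/V₁ = 5.79×8.314×620/43.6 = 685 kPa.
Step 1 — Isobaric: P stays 685 kPa; V/T = const ⇒ T₂ = 413 K, V₂ = 29.0 L.
W = PΔV = 685×(29.0−43.6) kPa·L = -9960 J.
ΔU = nCvΔT = 5.79×20.8×(413−620) = -24900 J.
Q = ΔU + W = nCpΔT = -34900 J.
State after step 1: P = 685 kPa, V = 29.0 L, T = 413 K.
Step 2 — Adiabatic: T₂/T₁ = (P₂/P₁)^((γ−1)/γ) ⇒ T₂ = 413×(5.29)^0.286 = 665 K; V₂ = 8.84 L.
ΔU = nCvΔT = 5.79×20.8×(665−413) = 30300 J.
Q = 0 for an adiabatic process, so W = −ΔU = -30300 J.
Net over both steps: W = -40300 J, Q = -34900 J, ΔU = 5380 J.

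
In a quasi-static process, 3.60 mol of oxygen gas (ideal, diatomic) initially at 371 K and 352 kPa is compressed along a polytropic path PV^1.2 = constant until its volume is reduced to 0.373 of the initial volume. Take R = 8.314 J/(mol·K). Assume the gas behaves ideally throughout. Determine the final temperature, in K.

V₁ = nRT₁/P₁ = 3.60×8.314×371/352 = 31.5 L.
Polytropic n=1.2: T₂ = T₁(V₁/V₂)^(n−1) = 371×(2.68)^0.20 = 452 K; P₂ = P₁(V₁/V₂)^n = 1150 kPa.

452 K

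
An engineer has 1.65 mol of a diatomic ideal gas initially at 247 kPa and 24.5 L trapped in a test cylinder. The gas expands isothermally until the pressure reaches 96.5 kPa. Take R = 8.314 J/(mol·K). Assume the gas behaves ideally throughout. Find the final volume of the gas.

62.7 L

T₁ = P₁V₁/(nR) = 247×24.5/(1.65×8.314) = 441 K.
Isothermal: T stays 441 K; PV = const ⇒ V₂ = 62.7 L, P₂ = 96.5 kPa.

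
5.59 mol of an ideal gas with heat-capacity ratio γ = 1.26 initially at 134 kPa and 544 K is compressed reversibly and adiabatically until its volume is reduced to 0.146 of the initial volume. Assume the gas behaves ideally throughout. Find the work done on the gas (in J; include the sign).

63100 J

V₁ = nRT₁/P₁ = 5.59×8.314×544/134 = 189 L.
Adiabatic: TV^(γ−1) = const ⇒ T₂ = 544×(6.85)^0.260 = 897 K; PV^γ = const ⇒ P₂ = 1510 kPa.
ΔU = nCvΔT = 5.59×32.0×(897−544) = 63100 J.
Q = 0 for an adiabatic process, so W = −ΔU = -63100 J.
Work done on the gas = −W_by = 63100 J.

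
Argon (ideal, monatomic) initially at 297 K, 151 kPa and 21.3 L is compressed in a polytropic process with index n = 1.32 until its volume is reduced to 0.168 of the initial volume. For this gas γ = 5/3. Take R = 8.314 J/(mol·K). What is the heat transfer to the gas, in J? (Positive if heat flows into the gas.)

-4020 J

n = P₁V₁/(RT₁) = 151×21.3/(8.314×297) = 1.30 mol.
Polytropic n=1.32: T₂ = T₁(V₁/V₂)^(n−1) = 297×(5.95)^0.32 = 526 K; P₂ = P₁(V₁/V₂)^n = 1590 kPa.
W = (P₁V₁−P₂V₂)/(n−1) = (151×21.3−1590×3.58)/0.32 = -7740 J.
ΔU = nCvΔT = 1.30×12.5×(526−297) = 3710 J.
Q = ΔU + W = -4020 J.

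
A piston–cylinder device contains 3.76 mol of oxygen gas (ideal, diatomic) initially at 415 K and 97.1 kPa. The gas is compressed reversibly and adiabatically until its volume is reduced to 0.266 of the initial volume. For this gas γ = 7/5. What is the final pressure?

620 kPa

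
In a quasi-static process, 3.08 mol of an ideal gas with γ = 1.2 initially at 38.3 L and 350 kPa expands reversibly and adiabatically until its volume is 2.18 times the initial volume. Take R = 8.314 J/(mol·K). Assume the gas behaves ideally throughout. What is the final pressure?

T₁ = P₁V₁/(nR) = 350×38.3/(3.08×8.314) = 523 K.
Adiabatic: TV^(γ−1) = const ⇒ T₂ = 523×(0.459)^0.200 = 448 K; PV^γ = const ⇒ P₂ = 137 kPa.

137 kPa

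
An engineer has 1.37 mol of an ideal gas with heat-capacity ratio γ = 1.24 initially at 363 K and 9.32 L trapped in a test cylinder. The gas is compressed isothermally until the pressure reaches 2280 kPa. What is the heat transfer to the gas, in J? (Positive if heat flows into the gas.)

-6770 J

P₁ = nRT₁/V₁ = 1.37×8.314×363/9.32 = 444 kPa.
Isothermal: T stays 363 K; PV = const ⇒ V₂ = 1.81 L, P₂ = 2280 kPa.
ΔU = 0 (ideal gas, T constant).
W = nRT ln(V₂/V₁) = 1.37×8.314×363×ln(0.195) = -6770 J.
Q = ΔU + W = -6770 J.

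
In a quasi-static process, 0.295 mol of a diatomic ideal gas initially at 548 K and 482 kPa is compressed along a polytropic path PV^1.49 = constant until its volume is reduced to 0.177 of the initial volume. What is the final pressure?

6360 kPa

V₁ = nRT₁/P₁ = 0.295×8.314×548/482 = 2.79 L.
Polytropic n=1.49: T₂ = T₁(V₁/V₂)^(n−1) = 548×(5.65)^0.49 = 1280 K; P₂ = P₁(V₁/V₂)^n = 6360 kPa.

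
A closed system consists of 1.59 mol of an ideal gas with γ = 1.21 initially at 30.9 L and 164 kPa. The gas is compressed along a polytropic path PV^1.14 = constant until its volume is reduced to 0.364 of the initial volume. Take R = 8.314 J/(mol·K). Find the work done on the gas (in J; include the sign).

5500 J

T₁ = P₁V₁/(nR) = 164×30.9/(1.59×8.314) = 383 K.
Polytropic n=1.14: T₂ = T₁(V₁/V₂)^(n−1) = 383×(2.75)^0.14 = 442 K; P₂ = P₁(V₁/V₂)^n = 519 kPa.
W = (P₁V₁−P₂V₂)/(n−1) = (164×30.9−519×11.2)/0.14 = -5500 J.
Work done on the gas = −W_by = 5500 J.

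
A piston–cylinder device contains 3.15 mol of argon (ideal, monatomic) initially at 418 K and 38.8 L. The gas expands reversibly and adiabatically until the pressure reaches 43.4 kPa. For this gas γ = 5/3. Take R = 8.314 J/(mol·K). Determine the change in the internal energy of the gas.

-8650 J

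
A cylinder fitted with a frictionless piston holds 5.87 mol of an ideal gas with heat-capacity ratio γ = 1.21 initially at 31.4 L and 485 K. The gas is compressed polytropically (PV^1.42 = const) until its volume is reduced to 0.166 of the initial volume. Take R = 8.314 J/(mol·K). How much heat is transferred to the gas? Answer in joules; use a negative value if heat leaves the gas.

63500 J

P₁ = nRT₁/V₁ = 5.87×8.314×485/31.4 = 754 kPa.
Polytropic n=1.42: T₂ = T₁(V₁/V₂)^(n−1) = 485×(6.02)^0.42 = 1030 K; P₂ = P₁(V₁/V₂)^n = 9650 kPa.
W = (P₁V₁−P₂V₂)/(n−1) = (754×31.4−9650×5.21)/0.42 = -63500 J.
ΔU = nCvΔT = 5.87×39.6×(1030−485) = 127000 J.
Q = ΔU + W = 63500 J.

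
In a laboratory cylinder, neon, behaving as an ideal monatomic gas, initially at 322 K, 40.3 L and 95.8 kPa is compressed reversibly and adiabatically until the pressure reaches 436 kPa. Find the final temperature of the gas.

590 K

Adiabatic: T₂/T₁ = (P₂/P₁)^((γ−1)/γ) ⇒ T₂ = 322×(4.55)^0.400 = 590 K; V₂ = 16.2 L.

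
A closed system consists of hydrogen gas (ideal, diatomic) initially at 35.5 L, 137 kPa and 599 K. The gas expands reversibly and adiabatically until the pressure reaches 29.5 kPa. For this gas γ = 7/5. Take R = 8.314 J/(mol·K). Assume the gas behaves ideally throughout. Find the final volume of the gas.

106 L

Adiabatic: T₂/T₁ = (P₂/P₁)^((γ−1)/γ) ⇒ T₂ = 599×(0.215)^0.286 = 386 K; V₂ = 106 L.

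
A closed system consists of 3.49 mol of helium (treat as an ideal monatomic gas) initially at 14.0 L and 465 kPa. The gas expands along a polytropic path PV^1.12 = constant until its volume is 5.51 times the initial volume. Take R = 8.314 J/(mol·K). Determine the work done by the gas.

T₁ = P₁V₁/(nR) = 465×14.0/(3.49×8.314) = 224 K.
Polytropic n=1.12: T₂ = T₁(V₁/V₂)^(n−1) = 224×(0.181)^0.12 = 183 K; P₂ = P₁(V₁/V₂)^n = 68.8 kPa.
W = (P₁V₁−P₂V₂)/(n−1) = (465×14.0−68.8×77.1)/0.12 = 10000 J.

10000 J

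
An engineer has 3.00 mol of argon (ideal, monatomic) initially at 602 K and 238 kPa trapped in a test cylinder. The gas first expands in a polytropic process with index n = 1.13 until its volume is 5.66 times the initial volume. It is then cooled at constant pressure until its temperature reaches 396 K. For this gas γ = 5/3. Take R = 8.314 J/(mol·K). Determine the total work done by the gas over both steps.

21200 J

V₁ = nRT₁/P₁ = 3.00×8.314×602/238 = 63.1 L.
Step 1 — Polytropic n=1.13: T₂ = T₁(V₁/V₂)^(n−1) = 602×(0.177)^0.13 = 481 K; P₂ = P₁(V₁/V₂)^n = 33.6 kPa.
W = (P₁V₁−P₂V₂)/(n−1) = (238×63.1−33.6×357)/0.13 = 23300 J.
ΔU = nCvΔT = 3.00×12.5×(481−602) = -4540 J.
Q = ΔU + W = 18800 J.
State after step 1: P = 33.6 kPa, V = 357 L, T = 481 K.
Step 2 — Isobaric: P stays 33.6 kPa; V/T = const ⇒ T₂ = 396 K, V₂ = 294 L.
W = PΔV = 33.6×(294−357) kPa·L = -2110 J.
ΔU = nCvΔT = 3.00×12.5×(396−481) = -3160 J.
Q = ΔU + W = nCpΔT = -5270 J.
Net over both steps: W = 21200 J, Q = 13500 J, ΔU = -7710 J.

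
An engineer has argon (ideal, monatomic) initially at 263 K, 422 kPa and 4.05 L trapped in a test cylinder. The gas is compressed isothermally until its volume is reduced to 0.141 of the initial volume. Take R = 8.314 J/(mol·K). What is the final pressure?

Isothermal: T stays 263 K; PV = const ⇒ V₂ = 0.571 L, P₂ = 2990 kPa.

2990 kPa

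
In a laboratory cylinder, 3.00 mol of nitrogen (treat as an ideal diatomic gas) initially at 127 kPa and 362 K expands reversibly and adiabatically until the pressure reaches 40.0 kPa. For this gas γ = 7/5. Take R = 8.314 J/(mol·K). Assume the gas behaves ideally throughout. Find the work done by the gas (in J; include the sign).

V₁ = nRT₁/P₁ = 3.00×8.314×362/127 = 71.1 L.
Adiabatic: T₂/T₁ = (P₂/P₁)^((γ−1)/γ) ⇒ T₂ = 362×(0.315)^0.286 = 260 K; V₂ = 162 L.
ΔU = nCvΔT = 3.00×20.8×(260−362) = -6350 J.
Q = 0 for an adiabatic process, so W = −ΔU = 6350 J.

6350 J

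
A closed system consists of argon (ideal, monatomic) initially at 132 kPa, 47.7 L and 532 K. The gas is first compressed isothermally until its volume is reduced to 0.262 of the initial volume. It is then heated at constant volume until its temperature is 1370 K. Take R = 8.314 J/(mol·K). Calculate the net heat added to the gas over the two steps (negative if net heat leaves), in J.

6440 J

n = P₁V₁/(RT₁) = 132×47.7/(8.314×532) = 1.42 mol.
Step 1 — Isothermal: T stays 532 K; PV = const ⇒ V₂ = 12.5 L, P₂ = 504 kPa.
ΔU = 0 (ideal gas, T constant).
W = nRT ln(V₂/V₁) = 1.42×8.314×532×ln(0.262) = -8430 J.
Q = ΔU + W = -8430 J.
State after step 1: P = 504 kPa, V = 12.5 L, T = 532 K.
Step 2 — Isochoric: V stays 12.5 L; P/T = const ⇒ T₂ = 1370 K, P₂ = 1300 kPa.
W = 0 (no volume change).
ΔU = nCvΔT = 1.42×12.5×(1370−532) = 14900 J.
Q = ΔU = 14900 J.
Net over both steps: W = -8430 J, Q = 6440 J, ΔU = 14900 J.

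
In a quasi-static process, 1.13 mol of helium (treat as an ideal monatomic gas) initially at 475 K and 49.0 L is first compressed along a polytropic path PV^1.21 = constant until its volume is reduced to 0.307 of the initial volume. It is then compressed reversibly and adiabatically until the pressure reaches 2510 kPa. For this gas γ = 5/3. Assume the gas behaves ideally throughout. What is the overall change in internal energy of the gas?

11600 J

P₁ = nRT₁/V₁ = 1.13×8.314×475/49.0 = 91.1 kPa.
Step 1 — Polytropic n=1.21: T₂ = T₁(V₁/V₂)^(n−1) = 475×(3.26)^0.21 = 609 K; P₂ = P₁(V₁/V₂)^n = 380 kPa.
W = (P₁V₁−P₂V₂)/(n−1) = (91.1×49.0−380×15.0)/0.21 = -5980 J.
ΔU = nCvΔT = 1.13×12.5×(609−475) = 1880 J.
Q = ΔU + W = -4100 J.
State after step 1: P = 380 kPa, V = 15.0 L, T = 609 K.
Step 2 — Adiabatic: T₂/T₁ = (P₂/P₁)^((γ−1)/γ) ⇒ T₂ = 609×(6.60)^0.400 = 1300 K; V₂ = 4.85 L.
ΔU = nCvΔT = 1.13×12.5×(1300−609) = 9670 J.
Q = 0 for an adiabatic process, so W = −ΔU = -9670 J.
Net over both steps: W = -15700 J, Q = -4100 J, ΔU = 11600 J.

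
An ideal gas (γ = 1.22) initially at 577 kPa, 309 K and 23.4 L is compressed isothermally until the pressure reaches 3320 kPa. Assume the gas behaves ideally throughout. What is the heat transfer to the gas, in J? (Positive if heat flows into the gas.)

-23600 J

n = P₁V₁/(RT₁) = 577×23.4/(8.314×309) = 5.26 mol.
Isothermal: T stays 309 K; PV = const ⇒ V₂ = 4.07 L, P₂ = 3320 kPa.
ΔU = 0 (ideal gas, T constant).
W = nRT ln(V₂/V₁) = 5.26×8.314×309×ln(0.174) = -23600 J.
Q = ΔU + W = -23600 J.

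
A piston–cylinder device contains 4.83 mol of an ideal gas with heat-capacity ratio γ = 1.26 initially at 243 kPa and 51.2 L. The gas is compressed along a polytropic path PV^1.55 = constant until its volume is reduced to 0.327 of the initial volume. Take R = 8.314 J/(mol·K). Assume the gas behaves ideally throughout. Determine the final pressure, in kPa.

1370 kPa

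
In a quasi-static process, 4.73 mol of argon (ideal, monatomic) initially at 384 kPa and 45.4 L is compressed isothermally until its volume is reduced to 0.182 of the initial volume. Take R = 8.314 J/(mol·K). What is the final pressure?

2110 kPa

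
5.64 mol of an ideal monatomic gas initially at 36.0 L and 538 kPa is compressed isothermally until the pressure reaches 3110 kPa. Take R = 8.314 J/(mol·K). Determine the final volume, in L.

6.23 L

T₁ = P₁V₁/(nR) = 538×36.0/(5.64×8.314) = 413 K.
Isothermal: T stays 413 K; PV = const ⇒ V₂ = 6.23 L, P₂ = 3110 kPa.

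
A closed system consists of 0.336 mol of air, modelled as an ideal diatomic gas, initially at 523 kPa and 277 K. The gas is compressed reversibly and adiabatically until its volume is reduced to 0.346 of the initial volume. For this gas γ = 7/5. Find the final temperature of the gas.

V₁ = nRT₁/P₁ = 0.336×8.314×277/523 = 1.48 L.
Adiabatic: TV^(γ−1) = const ⇒ T₂ = 277×(2.89)^0.400 = 423 K; PV^γ = const ⇒ P₂ = 2310 kPa.

423 K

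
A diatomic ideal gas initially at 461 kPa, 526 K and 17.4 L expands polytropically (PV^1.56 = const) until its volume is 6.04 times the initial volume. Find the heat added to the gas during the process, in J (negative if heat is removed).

-3640 J

n = P₁V₁/(RT₁) = 461×17.4/(8.314×526) = 1.83 mol.
Polytropic n=1.56: T₂ = T₁(V₁/V₂)^(n−1) = 526×(0.166)^0.56 = 192 K; P₂ = P₁(V₁/V₂)^n = 27.9 kPa.
W = (P₁V₁−P₂V₂)/(n−1) = (461×17.4−27.9×105)/0.56 = 9090 J.
ΔU = nCvΔT = 1.83×20.8×(192−526) = -12700 J.
Q = ΔU + W = -3640 J.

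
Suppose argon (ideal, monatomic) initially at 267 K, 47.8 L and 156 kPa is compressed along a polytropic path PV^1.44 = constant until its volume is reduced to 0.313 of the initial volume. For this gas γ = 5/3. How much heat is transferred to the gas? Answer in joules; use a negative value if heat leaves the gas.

-3840 J

n = P₁V₁/(RT₁) = 156×47.8/(8.314×267) = 3.36 mol.
Polytropic n=1.44: T₂ = T₁(V₁/V₂)^(n−1) = 267×(3.19)^0.44 = 445 K; P₂ = P₁(V₁/V₂)^n = 831 kPa.
W = (P₁V₁−P₂V₂)/(n−1) = (156×47.8−831×15.0)/0.44 = -11300 J.
ΔU = nCvΔT = 3.36×12.5×(445−267) = 7460 J.
Q = ΔU + W = -3840 J.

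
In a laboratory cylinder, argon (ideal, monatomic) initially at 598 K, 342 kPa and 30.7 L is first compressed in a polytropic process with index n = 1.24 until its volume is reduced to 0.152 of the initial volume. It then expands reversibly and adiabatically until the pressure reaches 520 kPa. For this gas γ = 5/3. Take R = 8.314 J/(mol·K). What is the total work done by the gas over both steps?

n = P₁V₁/(RT₁) = 342×30.7/(8.314×598) = 2.11 mol.
Step 1 — Polytropic n=1.24: T₂ = T₁(V₁/V₂)^(n−1) = 598×(6.58)^0.24 = 940 K; P₂ = P₁(V₁/V₂)^n = 3540 kPa.
W = (P₁V₁−P₂V₂)/(n−1) = (342×30.7−3540×4.67)/0.24 = -25000 J.
ΔU = nCvΔT = 2.11×12.5×(940−598) = 9000 J.
Q = ΔU + W = -16000 J.
State after step 1: P = 3540 kPa, V = 4.67 L, T = 940 K.
Step 2 — Adiabatic: T₂/T₁ = (P₂/P₁)^((γ−1)/γ) ⇒ T₂ = 940×(0.147)^0.400 = 437 K; V₂ = 14.7 L.
ΔU = nCvΔT = 2.11×12.5×(437−940) = -13300 J.
Q = 0 for an adiabatic process, so W = −ΔU = 13300 J.
Net over both steps: W = -11800 J, Q = -16000 J, ΔU = -4250 J.

-11800 J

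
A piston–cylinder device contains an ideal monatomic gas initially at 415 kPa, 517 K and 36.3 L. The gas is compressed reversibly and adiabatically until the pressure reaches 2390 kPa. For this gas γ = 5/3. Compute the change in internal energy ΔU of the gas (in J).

n = P₁V₁/(RT₁) = 415×36.3/(8.314×517) = 3.50 mol.
Adiabatic: T₂/T₁ = (P₂/P₁)^((γ−1)/γ) ⇒ T₂ = 517×(5.76)^0.400 = 1040 K; V₂ = 12.7 L.
For an ideal gas ΔU = nCvΔT with Cv = (3/2)R = 12.5 J/(mol·K).
ΔU = 3.50×12.5×(1040−517) = 22900 J.

22900 J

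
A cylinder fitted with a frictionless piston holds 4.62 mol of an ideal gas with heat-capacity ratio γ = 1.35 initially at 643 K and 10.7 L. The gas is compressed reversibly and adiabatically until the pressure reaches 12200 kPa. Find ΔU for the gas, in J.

38100 J

P₁ = nRT₁/V₁ = 4.62×8.314×643/10.7 = 2310 kPa.
Adiabatic: T₂/T₁ = (P₂/P₁)^((γ−1)/γ) ⇒ T₂ = 643×(5.29)^0.259 = 990 K; V₂ = 3.12 L.
For an ideal gas ΔU = nCvΔT with Cv = R/(γ−1) = 23.8 J/(mol·K).
ΔU = 4.62×23.8×(990−643) = 38100 J.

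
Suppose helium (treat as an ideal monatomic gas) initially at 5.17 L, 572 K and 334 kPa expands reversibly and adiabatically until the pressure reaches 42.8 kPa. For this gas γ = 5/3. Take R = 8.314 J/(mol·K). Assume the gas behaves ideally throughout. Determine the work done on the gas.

-1450 J

n = P₁V₁/(RT₁) = 334×5.17/(8.314×572) = 0.363 mol.
Adiabatic: T₂/T₁ = (P₂/P₁)^((γ−1)/γ) ⇒ T₂ = 572×(0.128)^0.400 = 251 K; V₂ = 17.7 L.
ΔU = nCvΔT = 0.363×12.5×(251−572) = -1450 J.
Q = 0 for an adiabatic process, so W = −ΔU = 1450 J.
Work done on the gas = −W_by = -1450 J.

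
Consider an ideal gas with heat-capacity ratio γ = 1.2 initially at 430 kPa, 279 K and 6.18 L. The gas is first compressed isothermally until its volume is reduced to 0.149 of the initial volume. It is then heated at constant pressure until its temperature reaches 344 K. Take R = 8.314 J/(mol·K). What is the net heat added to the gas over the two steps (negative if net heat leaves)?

n = P₁V₁/(RT₁) = 430×6.18/(8.314×279) = 1.15 mol.
Step 1 — Isothermal: T stays 279 K; PV = const ⇒ V₂ = 0.921 L, P₂ = 2890 kPa.
ΔU = 0 (ideal gas, T constant).
W = nRT ln(V₂/V₁) = 1.15×8.314×279×ln(0.149) = -5060 J.
Q = ΔU + W = -5060 J.
State after step 1: P = 2890 kPa, V = 0.921 L, T = 279 K.
Step 2 — Isobaric: P stays 2890 kPa; V/T = const ⇒ T₂ = 344 K, V₂ = 1.14 L.
W = PΔV = 2890×(1.14−0.921) kPa·L = 619 J.
ΔU = nCvΔT = 1.15×41.6×(344−279) = 3100 J.
Q = ΔU + W = nCpΔT = 3710 J.
Net over both steps: W = -4440 J, Q = -1340 J, ΔU = 3100 J.

-1340 J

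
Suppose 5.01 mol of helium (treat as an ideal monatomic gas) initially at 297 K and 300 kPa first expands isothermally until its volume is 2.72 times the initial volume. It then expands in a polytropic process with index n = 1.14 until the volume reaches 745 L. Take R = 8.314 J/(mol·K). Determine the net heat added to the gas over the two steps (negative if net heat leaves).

28600 J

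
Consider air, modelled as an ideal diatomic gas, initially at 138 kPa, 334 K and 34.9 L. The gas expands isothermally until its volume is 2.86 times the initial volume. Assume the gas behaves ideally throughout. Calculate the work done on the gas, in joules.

-5060 J

n = P₁V₁/(RT₁) = 138×34.9/(8.314×334) = 1.73 mol.
Isothermal: T stays 334 K; PV = const ⇒ V₂ = 99.8 L, P₂ = 48.3 kPa.
W = nRT ln(V₂/V₁) = 1.73×8.314×334×ln(2.86) = 5060 J.
Work done on the gas = −W_by = -5060 J.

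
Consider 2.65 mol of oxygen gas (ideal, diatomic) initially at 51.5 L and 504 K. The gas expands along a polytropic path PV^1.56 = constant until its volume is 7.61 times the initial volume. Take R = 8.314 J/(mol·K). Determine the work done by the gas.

13500 J

P₁ = nRT₁/V₁ = 2.65×8.314×504/51.5 = 216 kPa.
Polytropic n=1.56: T₂ = T₁(V₁/V₂)^(n−1) = 504×(0.131)^0.56 = 162 K; P₂ = P₁(V₁/V₂)^n = 9.09 kPa.
W = (P₁V₁−P₂V₂)/(n−1) = (216×51.5−9.09×392)/0.56 = 13500 J.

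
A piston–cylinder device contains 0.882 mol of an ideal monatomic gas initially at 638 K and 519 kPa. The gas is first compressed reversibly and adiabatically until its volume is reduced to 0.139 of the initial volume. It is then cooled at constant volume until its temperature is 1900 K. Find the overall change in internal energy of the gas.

V₁ = nRT₁/P₁ = 0.882×8.314×638/519 = 9.01 L.
Step 1 — Adiabatic: TV^(γ−1) = const ⇒ T₂ = 638×(7.19)^0.667 = 2380 K; PV^γ = const ⇒ P₂ = 13900 kPa.
ΔU = nCvΔT = 0.882×12.5×(2380−638) = 19100 J.
Q = 0 for an adiabatic process, so W = −ΔU = -19100 J.
State after step 1: P = 13900 kPa, V = 1.25 L, T = 2380 K.
Step 2 — Isochoric: V stays 1.25 L; P/T = const ⇒ T₂ = 1900 K, P₂ = 11100 kPa.
W = 0 (no volume change).
ΔU = nCvΔT = 0.882×12.5×(1900−2380) = -5250 J.
Q = ΔU = -5250 J.
Net over both steps: W = -19100 J, Q = -5250 J, ΔU = 13900 J.

13900 J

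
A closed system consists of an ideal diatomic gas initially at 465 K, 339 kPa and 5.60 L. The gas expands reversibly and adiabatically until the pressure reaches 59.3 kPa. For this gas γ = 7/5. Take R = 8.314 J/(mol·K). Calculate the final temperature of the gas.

283 K

Adiabatic: T₂/T₁ = (P₂/P₁)^((γ−1)/γ) ⇒ T₂ = 465×(0.175)^0.286 = 283 K; V₂ = 19.5 L.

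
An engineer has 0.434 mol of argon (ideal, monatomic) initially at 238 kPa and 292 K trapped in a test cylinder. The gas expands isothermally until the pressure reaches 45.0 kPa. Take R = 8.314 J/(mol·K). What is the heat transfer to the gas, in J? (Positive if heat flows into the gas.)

1750 J

V₁ = nRT₁/P₁ = 0.434×8.314×292/238 = 4.43 L.
Isothermal: T stays 292 K; PV = const ⇒ V₂ = 23.4 L, P₂ = 45.0 kPa.
ΔU = 0 (ideal gas, T constant).
W = nRT ln(V₂/V₁) = 0.434×8.314×292×ln(5.29) = 1750 J.
Q = ΔU + W = 1750 J.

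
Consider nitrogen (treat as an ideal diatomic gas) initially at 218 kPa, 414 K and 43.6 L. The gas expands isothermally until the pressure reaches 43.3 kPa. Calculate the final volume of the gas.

Isothermal: T stays 414 K; PV = const ⇒ V₂ = 220 L, P₂ = 43.3 kPa.

220 L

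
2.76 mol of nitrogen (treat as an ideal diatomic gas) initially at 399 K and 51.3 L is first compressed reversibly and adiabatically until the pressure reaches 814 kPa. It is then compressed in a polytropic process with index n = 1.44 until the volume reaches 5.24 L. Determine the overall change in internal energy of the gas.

P₁ = nRT₁/V₁ = 2.76×8.314×399/51.3 = 178 kPa.
Step 1 — Adiabatic: T₂/T₁ = (P₂/P₁)^((γ−1)/γ) ⇒ T₂ = 399×(4.56)^0.286 = 616 K; V₂ = 17.4 L.
ΔU = nCvΔT = 2.76×20.8×(616−399) = 12400 J.
Q = 0 for an adiabatic process, so W = −ΔU = -12400 J.
State after step 1: P = 814 kPa, V = 17.4 L, T = 616 K.
Step 2 — Polytropic n=1.44: T₂ = T₁(V₁/V₂)^(n−1) = 616×(3.31)^0.44 = 1040 K; P₂ = P₁(V₁/V₂)^n = 4570 kPa.
W = (P₁V₁−P₂V₂)/(n−1) = (814×17.4−4570×5.24)/0.44 = -22300 J.
ΔU = nCvΔT = 2.76×20.8×(1040−616) = 24500 J.
Q = ΔU + W = 2230 J.
Net over both steps: W = -34700 J, Q = 2230 J, ΔU = 36900 J.

36900 J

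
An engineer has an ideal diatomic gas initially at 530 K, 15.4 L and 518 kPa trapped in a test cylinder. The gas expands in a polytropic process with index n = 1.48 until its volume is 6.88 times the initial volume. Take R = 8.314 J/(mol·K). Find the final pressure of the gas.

Polytropic n=1.48: T₂ = T₁(V₁/V₂)^(n−1) = 530×(0.145)^0.48 = 210 K; P₂ = P₁(V₁/V₂)^n = 29.8 kPa.

29.8 kPa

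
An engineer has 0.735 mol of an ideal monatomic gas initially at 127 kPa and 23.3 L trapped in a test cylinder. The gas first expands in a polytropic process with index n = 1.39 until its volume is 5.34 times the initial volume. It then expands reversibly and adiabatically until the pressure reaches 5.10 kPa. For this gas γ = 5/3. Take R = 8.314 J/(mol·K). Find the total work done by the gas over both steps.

4330 J

T₁ = P₁V₁/(nR) = 127×23.3/(0.735×8.314) = 484 K.
Step 1 — Polytropic n=1.39: T₂ = T₁(V₁/V₂)^(n−1) = 484×(0.187)^0.39 = 252 K; P₂ = P₁(V₁/V₂)^n = 12.4 kPa.
W = (P₁V₁−P₂V₂)/(n−1) = (127×23.3−12.4×124)/0.39 = 3640 J.
ΔU = nCvΔT = 0.735×12.5×(252−484) = -2130 J.
Q = ΔU + W = 1510 J.
State after step 1: P = 12.4 kPa, V = 124 L, T = 252 K.
Step 2 — Adiabatic: T₂/T₁ = (P₂/P₁)^((γ−1)/γ) ⇒ T₂ = 252×(0.412)^0.400 = 177 K; V₂ = 212 L.
ΔU = nCvΔT = 0.735×12.5×(177−252) = -689 J.
Q = 0 for an adiabatic process, so W = −ΔU = 689 J.
Net over both steps: W = 4330 J, Q = 1510 J, ΔU = -2820 J.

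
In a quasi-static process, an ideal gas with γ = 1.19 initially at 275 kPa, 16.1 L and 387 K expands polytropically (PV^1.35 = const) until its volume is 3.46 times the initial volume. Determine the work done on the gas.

-4460 J

n = P₁V₁/(RT₁) = 275×16.1/(8.314×387) = 1.38 mol.
Polytropic n=1.35: T₂ = T₁(V₁/V₂)^(n−1) = 387×(0.289)^0.35 = 251 K; P₂ = P₁(V₁/V₂)^n = 51.5 kPa.
W = (P₁V₁−P₂V₂)/(n−1) = (275×16.1−51.5×55.7)/0.35 = 4460 J.
Work done on the gas = −W_by = -4460 J.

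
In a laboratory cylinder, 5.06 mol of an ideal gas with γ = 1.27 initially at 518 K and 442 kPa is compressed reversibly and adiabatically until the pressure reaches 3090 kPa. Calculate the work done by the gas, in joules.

V₁ = nRT₁/P₁ = 5.06×8.314×518/442 = 49.3 L.
Adiabatic: T₂/T₁ = (P₂/P₁)^((γ−1)/γ) ⇒ T₂ = 518×(6.99)^0.213 = 783 K; V₂ = 10.7 L.
ΔU = nCvΔT = 5.06×30.8×(783−518) = 41300 J.
Q = 0 for an adiabatic process, so W = −ΔU = -41300 J.

-41300 J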